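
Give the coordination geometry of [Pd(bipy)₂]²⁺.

Ligand charges: 2,2′-bipyridine is neutral. With an overall charge of +2 the palladium centre must be in the +2 oxidation state.
Group 10 minus oxidation state 2 gives a d⁸ configuration.
Counting donor atoms: 2×2,2′-bipyridine (bidentate) → 4 donors. Coordination number = 4.
A 4d d⁸ ion has a large crystal-field splitting; square planar leaves the high-energy d_{x²−y²} orbital empty and maximises CFSE.

square planar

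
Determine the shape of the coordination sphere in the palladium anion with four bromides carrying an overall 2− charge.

Summing ligand charges against the −2 overall charge gives an oxidation state of +2 for palladium.
Palladium is a group-10 element; Pd(II) is therefore d⁸.
With 4 monodentate ligands the coordination number is 4.
A 4d d⁸ ion has a large crystal-field splitting; square planar leaves the high-energy d_{x²−y²} orbital empty and maximises CFSE.

square planar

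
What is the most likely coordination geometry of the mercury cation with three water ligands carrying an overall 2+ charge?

trigonal planar

Water is neutral; balancing the +2 overall charge requires Hg(II).
Hg sits in group 12, so the d-electron count is 12 − 2 = 10.
With 3 monodentate ligands the coordination number is 3.
Three ligands around a d¹⁰ centre minimise repulsion in a trigonal-planar arrangement.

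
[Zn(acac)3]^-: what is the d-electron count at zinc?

Summing ligand charges against the −1 overall charge gives an oxidation state of +2 for zinc.
Zn sits in group 12, so the d-electron count is 12 − 2 = 10.

d¹⁰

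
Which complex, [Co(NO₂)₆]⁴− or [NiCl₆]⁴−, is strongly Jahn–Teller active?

[Co(NO₂)₆]⁴−: Ligand charges: each nitro (N-bound nitrite) is −1. With an overall charge of −4 the cobalt centre must be in the +2 oxidation state. Group 9 minus oxidation state 2 gives a d⁷ configuration. Nitro (N-bound nitrite) is a strong-field ligand (high in the spectrochemical series) for a first-row metal, so the complex is low-spin. The t₂g⁶e_g¹ (low-spin) configuration has an unevenly filled e_g set; the Jahn–Teller theorem predicts a tetragonal distortion (typically axial elongation) to lift the degeneracy.
[NiCl₆]⁴−: Summing ligand charges against the −4 overall charge gives an oxidation state of +2 for nickel. Group 10 minus oxidation state 2 gives a d⁸ configuration. The d⁸ configuration leaves the e_g set evenly filled (or empty) — no strong Jahn–Teller driving force.

[Co(NO₂)₆]⁴−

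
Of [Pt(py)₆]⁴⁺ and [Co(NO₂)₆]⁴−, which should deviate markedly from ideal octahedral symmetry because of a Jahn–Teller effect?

[Pt(py)₆]⁴⁺: Ligand charges: pyridine is neutral. With an overall charge of +4 the platinum centre must be in the +4 oxidation state. Pt sits in group 10, so the d-electron count is 10 − 4 = 6. A 5d ion has a large Δₒ and is invariably low-spin. The d⁶ configuration leaves the e_g set evenly filled (or empty) — no strong Jahn–Teller driving force.
[Co(NO₂)₆]⁴−: Summing ligand charges against the −4 overall charge gives an oxidation state of +2 for cobalt. Co sits in group 9, so the d-electron count is 9 − 2 = 7. Nitro (N-bound nitrite) is a strong-field ligand (high in the spectrochemical series) for a first-row metal, so the complex is low-spin. The t₂g⁶e_g¹ (low-spin) configuration has an unevenly filled e_g set; the Jahn–Teller theorem predicts a tetragonal distortion (typically axial elongation) to lift the degeneracy.

[Co(NO₂)₆]⁴−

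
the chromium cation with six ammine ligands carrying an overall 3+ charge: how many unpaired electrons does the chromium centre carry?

Ammonia is neutral; balancing the +3 overall charge requires Cr(III).
Chromium is a group-6 element; Cr(III) is therefore d³.
In an octahedral field the d³ configuration is t₂g³e_g⁰ (only one arrangement possible), giving 3 unpaired electrons.

3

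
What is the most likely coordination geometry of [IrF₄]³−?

Ligand charges: each fluoride is −1. With an overall charge of −3 the iridium centre must be in the +1 oxidation state.
Ir sits in group 9, so the d-electron count is 9 − 1 = 8.
With 4 monodentate ligands the coordination number is 4.
A 5d d⁸ ion has a large crystal-field splitting; square planar leaves the high-energy d_{x²−y²} orbital empty and maximises CFSE.

square planar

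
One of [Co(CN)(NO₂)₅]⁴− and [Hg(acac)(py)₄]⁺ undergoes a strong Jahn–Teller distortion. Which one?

[Co(CN)(NO₂)₅]⁴−

[Co(CN)(NO₂)₅]⁴−: Each cyanide is −1; each nitro (N-bound nitrite) is −1; balancing the −4 overall charge requires Co(II). Cobalt is a group-9 element; Co(II) is therefore d⁷. Cyanide and nitro (N-bound nitrite) are strong-field ligands (high in the spectrochemical series) for a first-row metal, so the complex is low-spin. The t₂g⁶e_g¹ (low-spin) configuration has an unevenly filled e_g set; the Jahn–Teller theorem predicts a tetragonal distortion (typically axial elongation) to lift the degeneracy.
[Hg(acac)(py)₄]⁺: Ligand charges: each acetylacetonate is −1; pyridine is neutral. With an overall charge of +1 the mercury centre must be in the +2 oxidation state. Mercury is a group-12 element; Hg(II) is therefore d¹⁰. The d¹⁰ configuration leaves the e_g set evenly filled (or empty) — no strong Jahn–Teller driving force.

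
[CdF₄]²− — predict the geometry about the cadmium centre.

tetrahedral

Summing ligand charges against the −2 overall charge gives an oxidation state of +2 for cadmium.
Cd sits in group 12, so the d-electron count is 12 − 2 = 10.
Coordination number: 4.
A d¹⁰ ion has no crystal-field stabilisation preference between square planar and tetrahedral, so four ligands adopt the sterically favoured tetrahedral geometry.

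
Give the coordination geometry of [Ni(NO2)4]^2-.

Each nitro (N-bound nitrite) is −1; balancing the −2 overall charge requires Ni(II).
Group 10 minus oxidation state 2 gives a d⁸ configuration.
Coordination number: 4.
Nitro (N-bound nitrite) is a strong-field ligand (high in the spectrochemical series).
A 3d d⁸ ion with strong-field ligands gains enough CFSE to favour square planar over tetrahedral.

square planar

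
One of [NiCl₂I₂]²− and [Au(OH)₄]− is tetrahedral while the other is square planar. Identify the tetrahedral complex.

For [NiCl₂I₂]²−: Ligand charges: each chloride is −1; each iodide is −1. With an overall charge of −2 the nickel centre must be in the +2 oxidation state. Nickel is a group-10 element; Ni(II) is therefore d⁸. Chloride and iodide are weak-field ligands. With weak-field ligands the CFSE gain from square planar is small, so a 3d d⁸ ion takes the sterically preferred tetrahedral geometry. → tetrahedral.
For [Au(OH)₄]−: Summing ligand charges against the −1 overall charge gives an oxidation state of +3 for gold. Au sits in group 11, so the d-electron count is 11 − 3 = 8. A 5d d⁸ ion has a large crystal-field splitting; square planar leaves the high-energy d_{x²−y²} orbital empty and maximises CFSE. → square planar.

[NiCl₂I₂]²−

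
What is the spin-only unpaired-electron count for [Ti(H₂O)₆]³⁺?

Ligand charges: water is neutral. With an overall charge of +3 the titanium centre must be in the +3 oxidation state.
Group 4 minus oxidation state 3 gives a d¹ configuration.
In an octahedral field the d¹ configuration is t₂g¹e_g⁰ (only one arrangement possible), giving 1 unpaired electron.

1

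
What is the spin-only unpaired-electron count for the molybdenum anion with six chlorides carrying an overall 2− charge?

2 unpaired electrons

Ligand charges: each chloride is −1. With an overall charge of −2 the molybdenum centre must be in the +4 oxidation state.
Group 6 minus oxidation state 4 gives a d² configuration.
In an octahedral field the d² configuration is t₂g²e_g⁰ (only one arrangement possible), giving 2 unpaired electrons.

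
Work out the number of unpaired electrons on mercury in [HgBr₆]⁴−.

Summing ligand charges against the −4 overall charge gives an oxidation state of +2 for mercury.
Group 12 minus oxidation state 2 gives a d¹⁰ configuration.
In an octahedral field the d¹⁰ configuration is t₂g⁶e_g⁴, giving 0 unpaired electrons.

0 unpaired electrons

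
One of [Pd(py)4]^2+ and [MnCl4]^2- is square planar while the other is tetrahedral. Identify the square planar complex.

[Pd(py)4]^2+

For [Pd(py)4]^2+: Ligand charges: pyridine is neutral. With an overall charge of +2 the palladium centre must be in the +2 oxidation state. Group 10 minus oxidation state 2 gives a d⁸ configuration. A 4d d⁸ ion has a large crystal-field splitting; square planar leaves the high-energy d_{x²−y²} orbital empty and maximises CFSE. → square planar.
For [MnCl4]^2-: Summing ligand charges against the −2 overall charge gives an oxidation state of +2 for manganese. Group 7 minus oxidation state 2 gives a d⁵ configuration. A high-spin d⁵ ion has zero CFSE in either geometry, so four ligands adopt the sterically favoured tetrahedral geometry. → tetrahedral.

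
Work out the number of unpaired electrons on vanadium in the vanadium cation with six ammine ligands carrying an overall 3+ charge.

Summing ligand charges against the +3 overall charge gives an oxidation state of +3 for vanadium.
Group 5 minus oxidation state 3 gives a d² configuration.
In an octahedral field the d² configuration is t₂g²e_g⁰ (only one arrangement possible), giving 2 unpaired electrons.

2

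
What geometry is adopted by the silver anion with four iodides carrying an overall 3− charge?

Summing ligand charges against the −3 overall charge gives an oxidation state of +1 for silver.
Group 11 minus oxidation state 1 gives a d¹⁰ configuration.
With 4 monodentate ligands the coordination number is 4.
A d¹⁰ ion has no crystal-field stabilisation preference between square planar and tetrahedral, so four ligands adopt the sterically favoured tetrahedral geometry.

tetrahedral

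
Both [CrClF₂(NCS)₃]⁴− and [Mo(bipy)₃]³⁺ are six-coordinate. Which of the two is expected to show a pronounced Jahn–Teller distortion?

[CrClF₂(NCS)₃]⁴−: Summing ligand charges against the −4 overall charge gives an oxidation state of +2 for chromium. Cr sits in group 6, so the d-electron count is 6 − 2 = 4. Chloride, fluoride, and isothiocyanate are weak-field ligands for a first-row metal, so the complex is high-spin. The t₂g³e_g¹ (high-spin) configuration has an unevenly filled e_g set; the Jahn–Teller theorem predicts a tetragonal distortion (typically axial elongation) to lift the degeneracy.
[Mo(bipy)₃]³⁺: Ligand charges: 2,2′-bipyridine is neutral. With an overall charge of +3 the molybdenum centre must be in the +3 oxidation state. Group 6 minus oxidation state 3 gives a d³ configuration. The d³ configuration leaves the e_g set evenly filled (or empty) — no strong Jahn–Teller driving force.

[CrClF₂(NCS)₃]⁴−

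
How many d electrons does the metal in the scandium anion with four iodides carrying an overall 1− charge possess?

d⁰

Ligand charges: each iodide is −1. With an overall charge of −1 the scandium centre must be in the +3 oxidation state.
Sc sits in group 3, so the d-electron count is 3 − 3 = 0.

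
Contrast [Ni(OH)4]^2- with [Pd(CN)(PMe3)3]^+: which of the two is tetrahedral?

For [Ni(OH)4]^2-: Each hydroxide is −1; balancing the −2 overall charge requires Ni(II). Ni sits in group 10, so the d-electron count is 10 − 2 = 8. Hydroxide is a weak-field ligand. With weak-field ligands the CFSE gain from square planar is small, so a 3d d⁸ ion takes the sterically preferred tetrahedral geometry. → tetrahedral.
For [Pd(CN)(PMe3)3]^+: Ligand charges: each cyanide is −1; trimethylphosphine is neutral. With an overall charge of +1 the palladium centre must be in the +2 oxidation state. Pd sits in group 10, so the d-electron count is 10 − 2 = 8. A 4d d⁸ ion has a large crystal-field splitting; square planar leaves the high-energy d_{x²−y²} orbital empty and maximises CFSE. → square planar.

[Ni(OH)4]^2-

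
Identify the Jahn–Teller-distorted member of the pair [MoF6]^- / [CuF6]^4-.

[CuF6]^4-

[MoF6]^-: Summing ligand charges against the −1 overall charge gives an oxidation state of +5 for molybdenum. Mo sits in group 6, so the d-electron count is 6 − 5 = 1. The d¹ configuration leaves the e_g set evenly filled (or empty) — no strong Jahn–Teller driving force.
[CuF6]^4-: Summing ligand charges against the −4 overall charge gives an oxidation state of +2 for copper. Cu sits in group 11, so the d-electron count is 11 − 2 = 9. The t₂g⁶e_g³ configuration has an unevenly filled e_g set; the Jahn–Teller theorem predicts a tetragonal distortion (typically axial elongation) to lift the degeneracy.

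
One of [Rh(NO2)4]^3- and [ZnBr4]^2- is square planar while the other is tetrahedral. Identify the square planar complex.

For [Rh(NO2)4]^3-: Each nitro (N-bound nitrite) is −1; balancing the −3 overall charge requires Rh(I). Rhodium is a group-9 element; Rh(I) is therefore d⁸. A 4d d⁸ ion has a large crystal-field splitting; square planar leaves the high-energy d_{x²−y²} orbital empty and maximises CFSE. → square planar.
For [ZnBr4]^2-: Each bromide is −1; balancing the −2 overall charge requires Zn(II). Zn sits in group 12, so the d-electron count is 12 − 2 = 10. A d¹⁰ ion has no crystal-field stabilisation preference between square planar and tetrahedral, so four ligands adopt the sterically favoured tetrahedral geometry. → tetrahedral.

[Rh(NO2)4]^3-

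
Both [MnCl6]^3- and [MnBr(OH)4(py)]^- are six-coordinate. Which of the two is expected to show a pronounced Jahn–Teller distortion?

[MnCl6]^3-

[MnCl6]^3-: Ligand charges: each chloride is −1. With an overall charge of −3 the manganese centre must be in the +3 oxidation state. Group 7 minus oxidation state 3 gives a d⁴ configuration. Chloride is a weak-field ligand for a first-row metal, so the complex is high-spin. The t₂g³e_g¹ (high-spin) configuration has an unevenly filled e_g set; the Jahn–Teller theorem predicts a tetragonal distortion (typically axial elongation) to lift the degeneracy.
[MnBr(OH)4(py)]^-: Each bromide is −1; each hydroxide is −1; pyridine is neutral; balancing the −1 overall charge requires Mn(IV). Group 7 minus oxidation state 4 gives a d³ configuration. The d³ configuration leaves the e_g set evenly filled (or empty) — no strong Jahn–Teller driving force.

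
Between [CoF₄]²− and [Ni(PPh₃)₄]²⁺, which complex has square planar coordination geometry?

For [CoF₄]²−: Ligand charges: each fluoride is −1. With an overall charge of −2 the cobalt centre must be in the +2 oxidation state. Co sits in group 9, so the d-electron count is 9 − 2 = 7. For a high-spin 3d d⁷ ion with weak-field ligands the small Δₜ gives little square-planar CFSE advantage, so four ligands adopt the sterically favoured tetrahedral geometry. → tetrahedral.
For [Ni(PPh₃)₄]²⁺: Ligand charges: triphenylphosphine is neutral. With an overall charge of +2 the nickel centre must be in the +2 oxidation state. Nickel is a group-10 element; Ni(II) is therefore d⁸. Triphenylphosphine is a strong-field ligand (high in the spectrochemical series). A 3d d⁸ ion with strong-field ligands gains enough CFSE to favour square planar over tetrahedral. → square planar.

[Ni(PPh₃)₄]²⁺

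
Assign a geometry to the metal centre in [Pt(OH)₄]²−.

square planar

Ligand charges: each hydroxide is −1. With an overall charge of −2 the platinum centre must be in the +2 oxidation state.
Platinum is a group-10 element; Pt(II) is therefore d⁸.
Coordination number: 4.
A 5d d⁸ ion has a large crystal-field splitting; square planar leaves the high-energy d_{x²−y²} orbital empty and maximises CFSE.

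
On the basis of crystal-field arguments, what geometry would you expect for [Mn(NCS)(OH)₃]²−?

tetrahedral

Ligand charges: each isothiocyanate is −1; each hydroxide is −1. With an overall charge of −2 the manganese centre must be in the +2 oxidation state.
Group 7 minus oxidation state 2 gives a d⁵ configuration.
Coordination number: 4.
Hydroxide and isothiocyanate are weak-field ligands.
A high-spin d⁵ ion has zero CFSE in either geometry, so four ligands adopt the sterically favoured tetrahedral geometry.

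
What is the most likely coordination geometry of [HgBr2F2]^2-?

Each bromide is −1; each fluoride is −1; balancing the −2 overall charge requires Hg(II).
Hg sits in group 12, so the d-electron count is 12 − 2 = 10.
With 4 monodentate ligands the coordination number is 4.
A d¹⁰ ion has no crystal-field stabilisation preference between square planar and tetrahedral, so four ligands adopt the sterically favoured tetrahedral geometry.

tetrahedral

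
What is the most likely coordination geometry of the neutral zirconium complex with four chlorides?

tetrahedral

Each chloride is −1; balancing the 0 overall charge requires Zr(IV).
Zirconium is a group-4 element; Zr(IV) is therefore d⁰.
With 4 monodentate ligands the coordination number is 4.
A d⁰ ion has no crystal-field stabilisation preference between square planar and tetrahedral, so four ligands adopt the sterically favoured tetrahedral geometry.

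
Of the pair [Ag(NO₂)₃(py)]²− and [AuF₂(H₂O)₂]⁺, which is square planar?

[AuF₂(H₂O)₂]⁺

For [Ag(NO₂)₃(py)]²−: Summing ligand charges against the −2 overall charge gives an oxidation state of +1 for silver. Silver is a group-11 element; Ag(I) is therefore d¹⁰. A d¹⁰ ion has no crystal-field stabilisation preference between square planar and tetrahedral, so four ligands adopt the sterically favoured tetrahedral geometry. → tetrahedral.
For [AuF₂(H₂O)₂]⁺: Each fluoride is −1; water is neutral; balancing the +1 overall charge requires Au(III). Group 11 minus oxidation state 3 gives a d⁸ configuration. A 5d d⁸ ion has a large crystal-field splitting; square planar leaves the high-energy d_{x²−y²} orbital empty and maximises CFSE. → square planar.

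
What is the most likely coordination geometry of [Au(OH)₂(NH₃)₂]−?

tetrahedral

Summing ligand charges against the −1 overall charge gives an oxidation state of +1 for gold.
Group 11 minus oxidation state 1 gives a d¹⁰ configuration.
Coordination number: 4.
A d¹⁰ ion has no crystal-field stabilisation preference between square planar and tetrahedral, so four ligands adopt the sterically favoured tetrahedral geometry.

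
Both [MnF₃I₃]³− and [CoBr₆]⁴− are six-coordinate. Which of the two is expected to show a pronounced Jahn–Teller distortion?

[MnF₃I₃]³−

[MnF₃I₃]³−: Ligand charges: each fluoride is −1; each iodide is −1. With an overall charge of −3 the manganese centre must be in the +3 oxidation state. Manganese is a group-7 element; Mn(III) is therefore d⁴. Fluoride and iodide are weak-field ligands for a first-row metal, so the complex is high-spin. The t₂g³e_g¹ (high-spin) configuration has an unevenly filled e_g set; the Jahn–Teller theorem predicts a tetragonal distortion (typically axial elongation) to lift the degeneracy.
[CoBr₆]⁴−: Each bromide is −1; balancing the −4 overall charge requires Co(II). Group 9 minus oxidation state 2 gives a d⁷ configuration. Bromide is a weak-field ligand for a first-row metal, so the complex is high-spin. The d⁷ configuration leaves the e_g set evenly filled (or empty) — no strong Jahn–Teller driving force.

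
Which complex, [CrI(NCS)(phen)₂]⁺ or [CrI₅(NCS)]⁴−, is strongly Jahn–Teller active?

[CrI₅(NCS)]⁴−

[CrI(NCS)(phen)₂]⁺: Each iodide is −1; each isothiocyanate is −1; 1,10-phenanthroline is neutral; balancing the +1 overall charge requires Cr(III). Group 6 minus oxidation state 3 gives a d³ configuration. The d³ configuration leaves the e_g set evenly filled (or empty) — no strong Jahn–Teller driving force.
[CrI₅(NCS)]⁴−: Each iodide is −1; each isothiocyanate is −1; balancing the −4 overall charge requires Cr(II). Cr sits in group 6, so the d-electron count is 6 − 2 = 4. Iodide and isothiocyanate are weak-field ligands for a first-row metal, so the complex is high-spin. The t₂g³e_g¹ (high-spin) configuration has an unevenly filled e_g set; the Jahn–Teller theorem predicts a tetragonal distortion (typically axial elongation) to lift the degeneracy.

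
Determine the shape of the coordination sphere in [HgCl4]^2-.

tetrahedral

Ligand charges: each chloride is −1. With an overall charge of −2 the mercury centre must be in the +2 oxidation state.
Group 12 minus oxidation state 2 gives a d¹⁰ configuration.
Coordination number: 4.
A d¹⁰ ion has no crystal-field stabilisation preference between square planar and tetrahedral, so four ligands adopt the sterically favoured tetrahedral geometry.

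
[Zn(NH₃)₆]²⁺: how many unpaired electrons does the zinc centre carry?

0

Summing ligand charges against the +2 overall charge gives an oxidation state of +2 for zinc.
Zinc is a group-12 element; Zn(II) is therefore d¹⁰.
In an octahedral field the d¹⁰ configuration is t₂g⁶e_g⁴, giving 0 unpaired electrons.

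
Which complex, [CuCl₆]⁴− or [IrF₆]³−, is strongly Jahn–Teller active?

[CuCl₆]⁴−

[CuCl₆]⁴−: Ligand charges: each chloride is −1. With an overall charge of −4 the copper centre must be in the +2 oxidation state. Group 11 minus oxidation state 2 gives a d⁹ configuration. The t₂g⁶e_g³ configuration has an unevenly filled e_g set; the Jahn–Teller theorem predicts a tetragonal distortion (typically axial elongation) to lift the degeneracy.
[IrF₆]³−: Each fluoride is −1; balancing the −3 overall charge requires Ir(III). Group 9 minus oxidation state 3 gives a d⁶ configuration. A 5d ion has a large Δₒ and is invariably low-spin. The d⁶ configuration leaves the e_g set evenly filled (or empty) — no strong Jahn–Teller driving force.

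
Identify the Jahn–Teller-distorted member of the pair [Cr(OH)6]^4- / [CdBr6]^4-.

[Cr(OH)6]^4-: Summing ligand charges against the −4 overall charge gives an oxidation state of +2 for chromium. Cr sits in group 6, so the d-electron count is 6 − 2 = 4. Hydroxide is a weak-field ligand for a first-row metal, so the complex is high-spin. The t₂g³e_g¹ (high-spin) configuration has an unevenly filled e_g set; the Jahn–Teller theorem predicts a tetragonal distortion (typically axial elongation) to lift the degeneracy.
[CdBr6]^4-: Ligand charges: each bromide is −1. With an overall charge of −4 the cadmium centre must be in the +2 oxidation state. Cadmium is a group-12 element; Cd(II) is therefore d¹⁰. The d¹⁰ configuration leaves the e_g set evenly filled (or empty) — no strong Jahn–Teller driving force.

[Cr(OH)6]^4-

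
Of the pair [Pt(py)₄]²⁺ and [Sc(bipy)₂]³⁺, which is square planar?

[Pt(py)₄]²⁺

For [Pt(py)₄]²⁺: Ligand charges: pyridine is neutral. With an overall charge of +2 the platinum centre must be in the +2 oxidation state. Pt sits in group 10, so the d-electron count is 10 − 2 = 8. A 5d d⁸ ion has a large crystal-field splitting; square planar leaves the high-energy d_{x²−y²} orbital empty and maximises CFSE. → square planar.
For [Sc(bipy)₂]³⁺: 2,2′-bipyridine is neutral; balancing the +3 overall charge requires Sc(III). Scandium is a group-3 element; Sc(III) is therefore d⁰. A d⁰ ion has no crystal-field stabilisation preference between square planar and tetrahedral, so four ligands adopt the sterically favoured tetrahedral geometry. → tetrahedral.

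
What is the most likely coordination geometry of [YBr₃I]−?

tetrahedral

Ligand charges: each bromide is −1; each iodide is −1. With an overall charge of −1 the yttrium centre must be in the +3 oxidation state.
Y sits in group 3, so the d-electron count is 3 − 3 = 0.
Coordination number: 4.
A d⁰ ion has no crystal-field stabilisation preference between square planar and tetrahedral, so four ligands adopt the sterically favoured tetrahedral geometry.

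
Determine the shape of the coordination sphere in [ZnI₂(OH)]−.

trigonal planar

Summing ligand charges against the −1 overall charge gives an oxidation state of +2 for zinc.
Zinc is a group-12 element; Zn(II) is therefore d¹⁰.
Coordination number: 3.
Three ligands around a d¹⁰ centre minimise repulsion in a trigonal-planar arrangement.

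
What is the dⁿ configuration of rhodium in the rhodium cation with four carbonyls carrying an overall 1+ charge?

d8

Ligand charges: carbonyl is neutral. With an overall charge of +1 the rhodium centre must be in the +1 oxidation state.
Rh sits in group 9, so the d-electron count is 9 − 1 = 8.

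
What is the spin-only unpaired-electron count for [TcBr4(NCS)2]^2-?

3 unpaired electrons

Ligand charges: each bromide is −1; each isothiocyanate is −1. With an overall charge of −2 the technetium centre must be in the +4 oxidation state.
Technetium is a group-7 element; Tc(IV) is therefore d³.
In an octahedral field the d³ configuration is t₂g³e_g⁰ (only one arrangement possible), giving 3 unpaired electrons.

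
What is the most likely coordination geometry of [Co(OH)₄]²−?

tetrahedral

Each hydroxide is −1; balancing the −2 overall charge requires Co(II).
Cobalt is a group-9 element; Co(II) is therefore d⁷.
With 4 monodentate ligands the coordination number is 4.
Hydroxide is a weak-field ligand.
For a high-spin 3d d⁷ ion with weak-field ligands the small Δₜ gives little square-planar CFSE advantage, so four ligands adopt the sterically favoured tetrahedral geometry.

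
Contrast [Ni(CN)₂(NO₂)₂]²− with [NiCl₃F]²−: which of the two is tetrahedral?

For [Ni(CN)₂(NO₂)₂]²−: Ligand charges: each cyanide is −1; each nitro (N-bound nitrite) is −1. With an overall charge of −2 the nickel centre must be in the +2 oxidation state. Ni sits in group 10, so the d-electron count is 10 − 2 = 8. Cyanide and nitro (N-bound nitrite) are strong-field ligands (high in the spectrochemical series). A 3d d⁸ ion with strong-field ligands gains enough CFSE to favour square planar over tetrahedral. → square planar.
For [NiCl₃F]²−: Summing ligand charges against the −2 overall charge gives an oxidation state of +2 for nickel. Group 10 minus oxidation state 2 gives a d⁸ configuration. Chloride and fluoride are weak-field ligands. With weak-field ligands the CFSE gain from square planar is small, so a 3d d⁸ ion takes the sterically preferred tetrahedral geometry. → tetrahedral.

[NiCl₃F]²−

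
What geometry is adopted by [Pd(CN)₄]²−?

square planar

Ligand charges: each cyanide is −1. With an overall charge of −2 the palladium centre must be in the +2 oxidation state.
Group 10 minus oxidation state 2 gives a d⁸ configuration.
Coordination number: 4.
A 4d d⁸ ion has a large crystal-field splitting; square planar leaves the high-energy d_{x²−y²} orbital empty and maximises CFSE.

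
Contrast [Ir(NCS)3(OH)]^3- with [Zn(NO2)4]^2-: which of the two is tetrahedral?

For [Ir(NCS)3(OH)]^3-: Ligand charges: each isothiocyanate is −1; each hydroxide is −1. With an overall charge of −3 the iridium centre must be in the +1 oxidation state. Group 9 minus oxidation state 1 gives a d⁸ configuration. A 5d d⁸ ion has a large crystal-field splitting; square planar leaves the high-energy d_{x²−y²} orbital empty and maximises CFSE. → square planar.
For [Zn(NO2)4]^2-: Ligand charges: each nitro (N-bound nitrite) is −1. With an overall charge of −2 the zinc centre must be in the +2 oxidation state. Group 12 minus oxidation state 2 gives a d¹⁰ configuration. A d¹⁰ ion has no crystal-field stabilisation preference between square planar and tetrahedral, so four ligands adopt the sterically favoured tetrahedral geometry. → tetrahedral.

[Zn(NO2)4]^2-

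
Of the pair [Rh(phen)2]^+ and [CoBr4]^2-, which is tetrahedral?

For [Rh(phen)2]^+: Ligand charges: 1,10-phenanthroline is neutral. With an overall charge of +1 the rhodium centre must be in the +1 oxidation state. Group 9 minus oxidation state 1 gives a d⁸ configuration. A 4d d⁸ ion has a large crystal-field splitting; square planar leaves the high-energy d_{x²−y²} orbital empty and maximises CFSE. → square planar.
For [CoBr4]^2-: Ligand charges: each bromide is −1. With an overall charge of −2 the cobalt centre must be in the +2 oxidation state. Cobalt is a group-9 element; Co(II) is therefore d⁷. For a high-spin 3d d⁷ ion with weak-field ligands the small Δₜ gives little square-planar CFSE advantage, so four ligands adopt the sterically favoured tetrahedral geometry. → tetrahedral.

[CoBr4]^2-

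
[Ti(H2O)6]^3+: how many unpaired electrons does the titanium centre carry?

Water is neutral; balancing the +3 overall charge requires Ti(III).
Titanium is a group-4 element; Ti(III) is therefore d¹.
In an octahedral field the d¹ configuration is t₂g¹e_g⁰ (only one arrangement possible), giving 1 unpaired electron.

1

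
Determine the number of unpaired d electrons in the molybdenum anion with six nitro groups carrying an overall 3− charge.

3

Ligand charges: each nitro (N-bound nitrite) is −1. With an overall charge of −3 the molybdenum centre must be in the +3 oxidation state.
Mo sits in group 6, so the d-electron count is 6 − 3 = 3.
In an octahedral field the d³ configuration is t₂g³e_g⁰ (only one arrangement possible), giving 3 unpaired electrons.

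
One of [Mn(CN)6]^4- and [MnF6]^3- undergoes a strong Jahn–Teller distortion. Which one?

[MnF6]^3-

[Mn(CN)6]^4-: Each cyanide is −1; balancing the −4 overall charge requires Mn(II). Manganese is a group-7 element; Mn(II) is therefore d⁵. Cyanide is a strong-field ligand (high in the spectrochemical series) for a first-row metal, so the complex is low-spin. The d⁵ configuration leaves the e_g set evenly filled (or empty) — no strong Jahn–Teller driving force.
[MnF6]^3-: Ligand charges: each fluoride is −1. With an overall charge of −3 the manganese centre must be in the +3 oxidation state. Group 7 minus oxidation state 3 gives a d⁴ configuration. Fluoride is a weak-field ligand for a first-row metal, so the complex is high-spin. The t₂g³e_g¹ (high-spin) configuration has an unevenly filled e_g set; the Jahn–Teller theorem predicts a tetragonal distortion (typically axial elongation) to lift the degeneracy.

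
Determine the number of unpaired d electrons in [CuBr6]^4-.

Summing ligand charges against the −4 overall charge gives an oxidation state of +2 for copper.
Cu sits in group 11, so the d-electron count is 11 − 2 = 9.
In an octahedral field the d⁹ configuration is t₂g⁶e_g³ (only one arrangement possible), giving 1 unpaired electron.

1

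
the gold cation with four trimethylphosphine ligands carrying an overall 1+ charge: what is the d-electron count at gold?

Trimethylphosphine is neutral; balancing the +1 overall charge requires Au(I).
Au sits in group 11, so the d-electron count is 11 − 1 = 10.

d10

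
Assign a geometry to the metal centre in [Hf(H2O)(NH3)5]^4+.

octahedral

Water is neutral; ammonia is neutral; balancing the +4 overall charge requires Hf(IV).
Hafnium is a group-4 element; Hf(IV) is therefore d⁰.
Coordination number: 6.
Six donors around a single metal centre give an octahedral coordination sphere.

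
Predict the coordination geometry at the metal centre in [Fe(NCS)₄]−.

Each isothiocyanate is −1; balancing the −1 overall charge requires Fe(III).
Iron is a group-8 element; Fe(III) is therefore d⁵.
Coordination number: 4.
Isothiocyanate is a weak-field ligand.
A high-spin d⁵ ion has zero CFSE in either geometry, so four ligands adopt the sterically favoured tetrahedral geometry.

tetrahedral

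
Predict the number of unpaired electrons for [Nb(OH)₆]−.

Summing ligand charges against the −1 overall charge gives an oxidation state of +5 for niobium.
Nb sits in group 5, so the d-electron count is 5 − 5 = 0.
In an octahedral field the d⁰ configuration is t₂g⁰e_g⁰, giving 0 unpaired electrons.

0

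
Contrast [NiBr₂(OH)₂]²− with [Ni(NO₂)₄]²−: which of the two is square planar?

For [NiBr₂(OH)₂]²−: Each bromide is −1; each hydroxide is −1; balancing the −2 overall charge requires Ni(II). Ni sits in group 10, so the d-electron count is 10 − 2 = 8. Bromide and hydroxide are weak-field ligands. With weak-field ligands the CFSE gain from square planar is small, so a 3d d⁸ ion takes the sterically preferred tetrahedral geometry. → tetrahedral.
For [Ni(NO₂)₄]²−: Summing ligand charges against the −2 overall charge gives an oxidation state of +2 for nickel. Ni sits in group 10, so the d-electron count is 10 − 2 = 8. Nitro (N-bound nitrite) is a strong-field ligand (high in the spectrochemical series). A 3d d⁸ ion with strong-field ligands gains enough CFSE to favour square planar over tetrahedral. → square planar.

[Ni(NO₂)₄]²−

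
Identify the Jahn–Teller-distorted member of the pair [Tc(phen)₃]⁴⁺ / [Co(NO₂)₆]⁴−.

[Co(NO₂)₆]⁴−

[Tc(phen)₃]⁴⁺: Ligand charges: 1,10-phenanthroline is neutral. With an overall charge of +4 the technetium centre must be in the +4 oxidation state. Group 7 minus oxidation state 4 gives a d³ configuration. The d³ configuration leaves the e_g set evenly filled (or empty) — no strong Jahn–Teller driving force.
[Co(NO₂)₆]⁴−: Ligand charges: each nitro (N-bound nitrite) is −1. With an overall charge of −4 the cobalt centre must be in the +2 oxidation state. Co sits in group 9, so the d-electron count is 9 − 2 = 7. Nitro (N-bound nitrite) is a strong-field ligand (high in the spectrochemical series) for a first-row metal, so the complex is low-spin. The t₂g⁶e_g¹ (low-spin) configuration has an unevenly filled e_g set; the Jahn–Teller theorem predicts a tetragonal distortion (typically axial elongation) to lift the degeneracy.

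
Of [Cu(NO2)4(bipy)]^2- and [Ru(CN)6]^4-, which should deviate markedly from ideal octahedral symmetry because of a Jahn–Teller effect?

[Cu(NO2)4(bipy)]^2-: Each nitro (N-bound nitrite) is −1; 2,2′-bipyridine is neutral; balancing the −2 overall charge requires Cu(II). Cu sits in group 11, so the d-electron count is 11 − 2 = 9. The t₂g⁶e_g³ configuration has an unevenly filled e_g set; the Jahn–Teller theorem predicts a tetragonal distortion (typically axial elongation) to lift the degeneracy.
[Ru(CN)6]^4-: Summing ligand charges against the −4 overall charge gives an oxidation state of +2 for ruthenium. Ruthenium is a group-8 element; Ru(II) is therefore d⁶. A 4d ion has a large Δₒ and is invariably low-spin. The d⁶ configuration leaves the e_g set evenly filled (or empty) — no strong Jahn–Teller driving force.

[Cu(NO2)4(bipy)]^2-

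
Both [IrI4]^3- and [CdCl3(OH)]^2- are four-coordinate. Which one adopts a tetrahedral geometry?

For [IrI4]^3-: Each iodide is −1; balancing the −3 overall charge requires Ir(I). Ir sits in group 9, so the d-electron count is 9 − 1 = 8. A 5d d⁸ ion has a large crystal-field splitting; square planar leaves the high-energy d_{x²−y²} orbital empty and maximises CFSE. → square planar.
For [CdCl3(OH)]^2-: Summing ligand charges against the −2 overall charge gives an oxidation state of +2 for cadmium. Cd sits in group 12, so the d-electron count is 12 − 2 = 10. A d¹⁰ ion has no crystal-field stabilisation preference between square planar and tetrahedral, so four ligands adopt the sterically favoured tetrahedral geometry. → tetrahedral.

[CdCl3(OH)]^2-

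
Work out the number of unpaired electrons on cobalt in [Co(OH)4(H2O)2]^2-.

Summing ligand charges against the −2 overall charge gives an oxidation state of +2 for cobalt.
Cobalt is a group-9 element; Co(II) is therefore d⁷.
The spin state decides the count: Hydroxide is a weak-field ligand for a first-row metal, so the complex is high-spin.
An octahedral high-spin d⁷ ion is t₂g⁵e_g², giving 3 unpaired electrons.

3 unpaired electrons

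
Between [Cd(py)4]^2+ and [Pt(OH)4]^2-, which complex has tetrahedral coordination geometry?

[Cd(py)4]^2+

For [Cd(py)4]^2+: Summing ligand charges against the +2 overall charge gives an oxidation state of +2 for cadmium. Cd sits in group 12, so the d-electron count is 12 − 2 = 10. A d¹⁰ ion has no crystal-field stabilisation preference between square planar and tetrahedral, so four ligands adopt the sterically favoured tetrahedral geometry. → tetrahedral.
For [Pt(OH)4]^2-: Each hydroxide is −1; balancing the −2 overall charge requires Pt(II). Platinum is a group-10 element; Pt(II) is therefore d⁸. A 5d d⁸ ion has a large crystal-field splitting; square planar leaves the high-energy d_{x²−y²} orbital empty and maximises CFSE. → square planar.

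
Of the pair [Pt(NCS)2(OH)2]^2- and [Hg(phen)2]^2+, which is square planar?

For [Pt(NCS)2(OH)2]^2-: Ligand charges: each isothiocyanate is −1; each hydroxide is −1. With an overall charge of −2 the platinum centre must be in the +2 oxidation state. Group 10 minus oxidation state 2 gives a d⁸ configuration. A 5d d⁸ ion has a large crystal-field splitting; square planar leaves the high-energy d_{x²−y²} orbital empty and maximises CFSE. → square planar.
For [Hg(phen)2]^2+: 1,10-phenanthroline is neutral; balancing the +2 overall charge requires Hg(II). Mercury is a group-12 element; Hg(II) is therefore d¹⁰. A d¹⁰ ion has no crystal-field stabilisation preference between square planar and tetrahedral, so four ligands adopt the sterically favoured tetrahedral geometry. → tetrahedral.

[Pt(NCS)2(OH)2]^2-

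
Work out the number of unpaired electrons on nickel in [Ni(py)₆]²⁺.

2

Ligand charges: pyridine is neutral. With an overall charge of +2 the nickel centre must be in the +2 oxidation state.
Group 10 minus oxidation state 2 gives a d⁸ configuration.
In an octahedral field the d⁸ configuration is t₂g⁶e_g² (only one arrangement possible), giving 2 unpaired electrons.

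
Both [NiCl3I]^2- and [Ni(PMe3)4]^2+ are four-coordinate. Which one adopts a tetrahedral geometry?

For [NiCl3I]^2-: Ligand charges: each chloride is −1; each iodide is −1. With an overall charge of −2 the nickel centre must be in the +2 oxidation state. Nickel is a group-10 element; Ni(II) is therefore d⁸. Chloride and iodide are weak-field ligands. With weak-field ligands the CFSE gain from square planar is small, so a 3d d⁸ ion takes the sterically preferred tetrahedral geometry. → tetrahedral.
For [Ni(PMe3)4]^2+: Ligand charges: trimethylphosphine is neutral. With an overall charge of +2 the nickel centre must be in the +2 oxidation state. Group 10 minus oxidation state 2 gives a d⁸ configuration. Trimethylphosphine is a strong-field ligand (high in the spectrochemical series). A 3d d⁸ ion with strong-field ligands gains enough CFSE to favour square planar over tetrahedral. → square planar.

[NiCl3I]^2-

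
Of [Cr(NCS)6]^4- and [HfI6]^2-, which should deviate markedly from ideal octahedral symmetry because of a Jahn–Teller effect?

[Cr(NCS)6]^4-

[Cr(NCS)6]^4-: Summing ligand charges against the −4 overall charge gives an oxidation state of +2 for chromium. Chromium is a group-6 element; Cr(II) is therefore d⁴. Isothiocyanate is a weak-field ligand for a first-row metal, so the complex is high-spin. The t₂g³e_g¹ (high-spin) configuration has an unevenly filled e_g set; the Jahn–Teller theorem predicts a tetragonal distortion (typically axial elongation) to lift the degeneracy.
[HfI6]^2-: Each iodide is −1; balancing the −2 overall charge requires Hf(IV). Hf sits in group 4, so the d-electron count is 4 − 4 = 0. The d⁰ configuration leaves the e_g set evenly filled (or empty) — no strong Jahn–Teller driving force.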